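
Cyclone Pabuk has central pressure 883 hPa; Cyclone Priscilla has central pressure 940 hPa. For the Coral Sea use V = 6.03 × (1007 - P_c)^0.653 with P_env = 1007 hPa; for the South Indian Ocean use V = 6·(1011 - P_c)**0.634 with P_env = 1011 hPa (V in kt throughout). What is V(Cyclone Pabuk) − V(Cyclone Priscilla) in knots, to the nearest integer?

51 kt

Cyclone Pabuk: ΔP = 124; V ≈ 6.03 × 124^0.653 ≈ 140.39 kt.
Cyclone Priscilla: ΔP = 71; V ≈ 6 × 71^0.634 ≈ 89.51 kt.
Difference ≈ 140.39 − 89.51 = 50.88 → 51 kt.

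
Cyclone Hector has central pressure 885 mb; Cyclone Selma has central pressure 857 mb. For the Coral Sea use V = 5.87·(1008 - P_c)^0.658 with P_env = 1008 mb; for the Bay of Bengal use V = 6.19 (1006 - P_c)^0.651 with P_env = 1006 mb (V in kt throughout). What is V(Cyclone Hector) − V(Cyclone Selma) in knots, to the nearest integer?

-22 kt

Cyclone Hector: ΔP = 123; V ≈ 5.87 × 123^0.658 ≈ 139.25 kt.
Cyclone Selma: ΔP = 149; V ≈ 6.19 × 149^0.651 ≈ 160.86 kt.
Difference ≈ 139.25 − 160.86 = -21.61 → -22 kt.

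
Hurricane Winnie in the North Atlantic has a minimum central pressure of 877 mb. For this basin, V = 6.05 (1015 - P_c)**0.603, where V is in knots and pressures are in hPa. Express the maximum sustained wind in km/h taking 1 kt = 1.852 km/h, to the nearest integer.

219 km/h

ΔP = 1015 − 877 = 138 mb.
V ≈ 6.05 × 138^0.603 = 6.05 × 19.514 ≈ 118.060 kt.
118.060 × 1.852 ≈ 218.65 km/h → 219 km/h.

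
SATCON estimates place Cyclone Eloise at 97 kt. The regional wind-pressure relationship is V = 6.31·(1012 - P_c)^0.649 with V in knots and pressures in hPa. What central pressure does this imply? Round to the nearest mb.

945 mb

ΔP = (V / 6.31)^(1/0.649) = (97/6.31)^1.541.
97/6.31 = 15.372; 15.372^1.541 ≈ 67.39 mb.
P_c = 1012 − 67.39 = 944.61 ≈ 945 mb.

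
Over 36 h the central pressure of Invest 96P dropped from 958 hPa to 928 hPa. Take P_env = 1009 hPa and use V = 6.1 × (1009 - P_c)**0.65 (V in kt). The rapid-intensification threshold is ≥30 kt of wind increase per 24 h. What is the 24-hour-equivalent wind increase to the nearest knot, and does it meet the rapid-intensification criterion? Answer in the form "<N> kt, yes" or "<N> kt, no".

18 kt, no

V₁: ΔP = 51, V ≈ 6.1 × 51^0.65 ≈ 78.57 kt.
V₂: ΔP = 81, V ≈ 6.1 × 81^0.65 ≈ 106.13 kt.
ΔV over 36 h = 27.56 kt → 24 h equivalent = 27.56 × 24/36 ≈ 18.37 kt.
18 kt < 30 kt ⇒ not rapid intensification.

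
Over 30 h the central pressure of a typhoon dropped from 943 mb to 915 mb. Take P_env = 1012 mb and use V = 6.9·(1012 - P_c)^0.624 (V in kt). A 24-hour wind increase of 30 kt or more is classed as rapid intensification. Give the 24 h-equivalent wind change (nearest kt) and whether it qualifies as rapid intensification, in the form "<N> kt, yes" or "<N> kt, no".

V₁: ΔP = 69, V ≈ 6.9 × 69^0.624 ≈ 96.89 kt.
V₂: ΔP = 97, V ≈ 6.9 × 97^0.624 ≈ 119.84 kt.
ΔV over 30 h = 22.95 kt → 24 h equivalent = 22.95 × 24/30 ≈ 18.36 kt.
18 kt < 30 kt ⇒ not rapid intensification.

18 kt, no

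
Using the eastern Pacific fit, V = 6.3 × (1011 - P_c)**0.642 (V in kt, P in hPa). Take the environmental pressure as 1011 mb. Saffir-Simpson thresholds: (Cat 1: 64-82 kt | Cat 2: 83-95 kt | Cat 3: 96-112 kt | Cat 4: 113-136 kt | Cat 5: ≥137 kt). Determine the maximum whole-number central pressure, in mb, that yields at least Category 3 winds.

Category 3 begins at V = 96 kt.
Required ΔP = (96/6.3)^(1/0.642) = 15.238^1.558 ≈ 69.59 mb.
P_c ≤ 1011 − 69.59 = 941.41, so the highest integer P_c is 941 mb.

941 mb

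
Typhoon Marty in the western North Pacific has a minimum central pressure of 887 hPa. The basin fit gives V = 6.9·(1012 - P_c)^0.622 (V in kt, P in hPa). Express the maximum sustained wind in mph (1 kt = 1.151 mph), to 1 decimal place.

160.0 mph

ΔP = 1012 − 887 = 125 hPa.
V ≈ 6.9 × 125^0.622 = 6.9 × 20.150 ≈ 139.036 kt.
139.036 × 1.151 ≈ 160.03 mph → 160.0 mph.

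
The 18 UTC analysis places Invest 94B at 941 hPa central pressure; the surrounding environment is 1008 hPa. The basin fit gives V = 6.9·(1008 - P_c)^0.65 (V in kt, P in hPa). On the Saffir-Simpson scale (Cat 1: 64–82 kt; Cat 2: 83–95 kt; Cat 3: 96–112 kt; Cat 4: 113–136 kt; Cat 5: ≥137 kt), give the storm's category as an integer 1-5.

3

ΔP = 1008 − 941 = 67 hPa.
V ≈ 6.9 × 67^0.65 = 6.9 × 15.38 ≈ 106 kt.
106 kt falls in the Category 3 band.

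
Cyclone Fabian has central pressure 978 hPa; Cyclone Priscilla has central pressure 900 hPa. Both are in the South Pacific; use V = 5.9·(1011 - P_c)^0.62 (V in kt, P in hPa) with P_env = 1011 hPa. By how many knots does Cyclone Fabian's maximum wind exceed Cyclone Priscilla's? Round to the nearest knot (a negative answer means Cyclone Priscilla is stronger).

-58 kt

Cyclone Fabian: ΔP = 33; V ≈ 5.9 × 33^0.62 ≈ 51.56 kt.
Cyclone Priscilla: ΔP = 111; V ≈ 5.9 × 111^0.62 ≈ 109.38 kt.
Difference ≈ 51.56 − 109.38 = -57.82 → -58 kt.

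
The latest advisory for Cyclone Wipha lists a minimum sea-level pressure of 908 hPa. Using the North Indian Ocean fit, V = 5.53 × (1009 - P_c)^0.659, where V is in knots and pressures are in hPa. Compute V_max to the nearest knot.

116 kt

ΔP = 1009 − 908 = 101 hPa.
101^0.659 ≈ 20.934.
V ≈ 5.53 × 20.934 ≈ 115.8 kt.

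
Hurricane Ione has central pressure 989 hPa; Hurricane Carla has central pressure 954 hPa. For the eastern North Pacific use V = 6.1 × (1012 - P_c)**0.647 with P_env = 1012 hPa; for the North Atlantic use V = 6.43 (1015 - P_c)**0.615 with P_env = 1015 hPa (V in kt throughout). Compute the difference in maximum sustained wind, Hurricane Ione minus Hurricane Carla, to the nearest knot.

-34 kt

Hurricane Ione: ΔP = 23; V ≈ 6.1 × 23^0.647 ≈ 46.38 kt.
Hurricane Carla: ΔP = 61; V ≈ 6.43 × 61^0.615 ≈ 80.57 kt.
Difference ≈ 46.38 − 80.57 = -34.19 → -34 kt.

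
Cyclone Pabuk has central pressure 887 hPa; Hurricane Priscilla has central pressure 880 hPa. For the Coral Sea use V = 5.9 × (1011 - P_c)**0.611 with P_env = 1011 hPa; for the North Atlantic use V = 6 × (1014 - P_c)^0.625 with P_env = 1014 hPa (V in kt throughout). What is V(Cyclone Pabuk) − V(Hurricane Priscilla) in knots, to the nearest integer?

-16 kt

Cyclone Pabuk: ΔP = 124; V ≈ 5.9 × 124^0.611 ≈ 112.18 kt.
Hurricane Priscilla: ΔP = 134; V ≈ 6 × 134^0.625 ≈ 128.11 kt.
Difference ≈ 112.18 − 128.11 = -15.93 → -16 kt.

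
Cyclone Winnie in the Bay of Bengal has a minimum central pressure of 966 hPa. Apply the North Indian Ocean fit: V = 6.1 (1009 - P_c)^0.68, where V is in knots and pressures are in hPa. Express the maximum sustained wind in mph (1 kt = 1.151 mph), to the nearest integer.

ΔP = 1009 − 966 = 43 hPa.
V ≈ 6.1 × 43^0.68 = 6.1 × 12.905 ≈ 78.721 kt.
78.721 × 1.151 ≈ 90.61 mph → 91 mph.

91 mph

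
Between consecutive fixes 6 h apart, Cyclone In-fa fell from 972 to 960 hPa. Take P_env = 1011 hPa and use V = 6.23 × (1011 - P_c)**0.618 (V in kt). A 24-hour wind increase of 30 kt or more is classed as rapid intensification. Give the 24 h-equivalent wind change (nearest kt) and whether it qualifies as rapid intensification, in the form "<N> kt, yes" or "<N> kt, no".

V₁: ΔP = 39, V ≈ 6.23 × 39^0.618 ≈ 59.95 kt.
V₂: ΔP = 51, V ≈ 6.23 × 51^0.618 ≈ 70.76 kt.
ΔV over 6 h = 10.81 kt → 24 h equivalent = 10.81 × 24/6 ≈ 43.24 kt.
43 kt ≥ 30 kt ⇒ rapid intensification.

43 kt, yes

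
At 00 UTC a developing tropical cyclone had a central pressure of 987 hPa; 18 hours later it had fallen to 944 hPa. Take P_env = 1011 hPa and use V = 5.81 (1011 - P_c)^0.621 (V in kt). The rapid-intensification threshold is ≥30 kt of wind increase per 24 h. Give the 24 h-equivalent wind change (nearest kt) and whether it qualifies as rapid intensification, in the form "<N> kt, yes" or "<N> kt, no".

50 kt, yes

V₁: ΔP = 24, V ≈ 5.81 × 24^0.621 ≈ 41.81 kt.
V₂: ΔP = 67, V ≈ 5.81 × 67^0.621 ≈ 79.10 kt.
ΔV over 18 h = 37.29 kt → 24 h equivalent = 37.29 × 24/18 ≈ 49.72 kt.
50 kt ≥ 30 kt ⇒ rapid intensification.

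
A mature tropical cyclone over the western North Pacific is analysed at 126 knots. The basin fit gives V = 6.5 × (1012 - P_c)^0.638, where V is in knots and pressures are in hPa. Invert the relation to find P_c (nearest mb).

ΔP = (V / 6.5)^(1/0.638) = (126/6.5)^1.567.
126/6.5 = 19.385; 19.385^1.567 ≈ 104.22 mb.
P_c = 1012 − 104.22 = 907.78 ≈ 908 mb.

908 mb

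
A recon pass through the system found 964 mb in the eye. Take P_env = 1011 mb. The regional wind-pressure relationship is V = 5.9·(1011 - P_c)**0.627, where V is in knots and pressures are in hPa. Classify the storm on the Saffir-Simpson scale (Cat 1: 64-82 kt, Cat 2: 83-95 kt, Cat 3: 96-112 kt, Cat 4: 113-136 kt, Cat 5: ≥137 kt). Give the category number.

1

ΔP = 1011 − 964 = 47 mb.
V ≈ 5.9 × 47^0.627 = 5.9 × 11.18 ≈ 66 kt.
66 kt falls in the Category 1 band.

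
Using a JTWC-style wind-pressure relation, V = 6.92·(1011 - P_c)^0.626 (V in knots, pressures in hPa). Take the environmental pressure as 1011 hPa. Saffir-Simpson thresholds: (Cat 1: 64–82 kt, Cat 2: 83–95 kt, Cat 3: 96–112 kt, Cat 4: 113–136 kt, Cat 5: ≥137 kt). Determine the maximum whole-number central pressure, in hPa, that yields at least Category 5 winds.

893 hPa

Category 5 begins at V = 137 kt.
Required ΔP = (137/6.92)^(1/0.626) = 19.798^1.597 ≈ 117.83 hPa.
P_c ≤ 1011 − 117.83 = 893.17, so the highest integer P_c is 893 hPa.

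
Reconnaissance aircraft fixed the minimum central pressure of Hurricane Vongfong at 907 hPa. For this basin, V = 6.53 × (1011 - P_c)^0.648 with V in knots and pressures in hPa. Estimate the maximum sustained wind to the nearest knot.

132 kt

ΔP = 1011 − 907 = 104 hPa.
104^0.648 ≈ 20.279.
V ≈ 6.53 × 20.279 ≈ 132.4 kt.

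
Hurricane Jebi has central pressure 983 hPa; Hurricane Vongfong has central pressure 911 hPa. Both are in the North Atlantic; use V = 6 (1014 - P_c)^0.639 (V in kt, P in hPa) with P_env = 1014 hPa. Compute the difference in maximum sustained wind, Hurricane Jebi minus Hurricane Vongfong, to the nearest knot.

-62 kt

Hurricane Jebi: ΔP = 31; V ≈ 6 × 31^0.639 ≈ 53.84 kt.
Hurricane Vongfong: ΔP = 103; V ≈ 6 × 103^0.639 ≈ 115.97 kt.
Difference ≈ 53.84 − 115.97 = -62.13 → -62 kt.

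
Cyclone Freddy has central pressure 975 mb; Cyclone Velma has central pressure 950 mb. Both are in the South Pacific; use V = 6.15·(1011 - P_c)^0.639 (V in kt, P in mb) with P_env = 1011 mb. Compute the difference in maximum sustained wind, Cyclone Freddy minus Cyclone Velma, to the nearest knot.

-24 kt

Cyclone Freddy: ΔP = 36; V ≈ 6.15 × 36^0.639 ≈ 60.72 kt.
Cyclone Velma: ΔP = 61; V ≈ 6.15 × 61^0.639 ≈ 85.06 kt.
Difference ≈ 60.72 − 85.06 = -24.34 → -24 kt.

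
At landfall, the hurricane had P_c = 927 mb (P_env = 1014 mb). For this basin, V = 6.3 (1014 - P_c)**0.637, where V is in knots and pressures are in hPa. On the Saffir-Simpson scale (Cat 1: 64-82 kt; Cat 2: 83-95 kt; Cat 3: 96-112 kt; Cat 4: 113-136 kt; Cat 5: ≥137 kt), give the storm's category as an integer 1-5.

3

ΔP = 1014 − 927 = 87 mb.
V ≈ 6.3 × 87^0.637 = 6.3 × 17.20 ≈ 108 kt.
108 kt falls in the Category 3 band.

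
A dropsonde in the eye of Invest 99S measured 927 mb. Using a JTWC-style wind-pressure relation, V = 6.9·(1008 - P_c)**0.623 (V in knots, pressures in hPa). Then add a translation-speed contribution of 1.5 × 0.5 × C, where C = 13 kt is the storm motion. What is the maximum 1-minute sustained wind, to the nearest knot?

116 kt

ΔP = 1008 − 927 = 81 mb.
81^0.623 ≈ 15.452.
V ≈ 6.9 × 15.452 ≈ 106.6 kt.
Translation term: 1.5 × 0.5 × 13 = 9.75 kt.
Corrected V ≈ 116.35 kt → 116 kt.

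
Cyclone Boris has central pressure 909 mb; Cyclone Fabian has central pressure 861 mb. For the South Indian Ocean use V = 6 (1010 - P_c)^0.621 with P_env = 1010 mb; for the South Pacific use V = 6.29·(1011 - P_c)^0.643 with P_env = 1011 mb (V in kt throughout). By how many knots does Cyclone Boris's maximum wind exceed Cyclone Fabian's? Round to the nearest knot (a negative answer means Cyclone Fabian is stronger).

Cyclone Boris: ΔP = 101; V ≈ 6 × 101^0.621 ≈ 105.40 kt.
Cyclone Fabian: ΔP = 150; V ≈ 6.29 × 150^0.643 ≈ 157.72 kt.
Difference ≈ 105.40 − 157.72 = -52.32 → -52 kt.

-52 kt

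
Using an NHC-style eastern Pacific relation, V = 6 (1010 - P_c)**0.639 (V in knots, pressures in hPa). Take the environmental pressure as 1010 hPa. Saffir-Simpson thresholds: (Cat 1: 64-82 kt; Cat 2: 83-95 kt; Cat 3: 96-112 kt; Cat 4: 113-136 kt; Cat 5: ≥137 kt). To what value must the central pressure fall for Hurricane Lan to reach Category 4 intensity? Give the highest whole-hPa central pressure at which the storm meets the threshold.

911 hPa

Category 4 begins at V = 113 kt.
Required ΔP = (113/6)^(1/0.639) = 18.833^1.565 ≈ 98.90 hPa.
P_c ≤ 1010 − 98.90 = 911.10, so the highest integer P_c is 911 hPa.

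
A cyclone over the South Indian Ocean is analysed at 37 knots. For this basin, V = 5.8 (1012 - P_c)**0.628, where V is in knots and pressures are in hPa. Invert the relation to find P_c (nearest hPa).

993 hPa

ΔP = (V / 5.8)^(1/0.628) = (37/5.8)^1.592.
37/5.8 = 6.379; 6.379^1.592 ≈ 19.12 hPa.
P_c = 1012 − 19.12 = 992.88 ≈ 993 hPa.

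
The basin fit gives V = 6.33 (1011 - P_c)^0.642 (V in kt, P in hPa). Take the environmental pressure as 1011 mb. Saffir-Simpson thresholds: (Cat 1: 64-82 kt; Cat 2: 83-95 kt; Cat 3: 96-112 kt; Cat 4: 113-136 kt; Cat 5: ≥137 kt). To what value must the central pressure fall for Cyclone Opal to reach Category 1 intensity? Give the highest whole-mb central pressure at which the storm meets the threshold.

Category 1 begins at V = 64 kt.
Required ΔP = (64/6.33)^(1/0.642) = 10.111^1.558 ≈ 36.73 mb.
P_c ≤ 1011 − 36.73 = 974.27, so the highest integer P_c is 974 mb.

974 mb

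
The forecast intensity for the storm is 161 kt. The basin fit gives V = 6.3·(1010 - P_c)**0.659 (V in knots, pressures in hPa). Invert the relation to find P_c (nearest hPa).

ΔP = (V / 6.3)^(1/0.659) = (161/6.3)^1.517.
161/6.3 = 25.556; 25.556^1.517 ≈ 136.71 hPa.
P_c = 1010 − 136.71 = 873.29 ≈ 873 hPa.

873 hPa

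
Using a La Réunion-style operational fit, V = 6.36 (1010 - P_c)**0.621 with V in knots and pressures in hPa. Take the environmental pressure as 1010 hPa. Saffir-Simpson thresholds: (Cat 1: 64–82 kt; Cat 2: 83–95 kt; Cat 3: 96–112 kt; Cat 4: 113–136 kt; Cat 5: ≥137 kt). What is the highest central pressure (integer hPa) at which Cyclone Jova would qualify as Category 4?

Category 4 begins at V = 113 kt.
Required ΔP = (113/6.36)^(1/0.621) = 17.767^1.610 ≈ 102.87 hPa.
P_c ≤ 1010 − 102.87 = 907.13, so the highest integer P_c is 907 hPa.

907 hPa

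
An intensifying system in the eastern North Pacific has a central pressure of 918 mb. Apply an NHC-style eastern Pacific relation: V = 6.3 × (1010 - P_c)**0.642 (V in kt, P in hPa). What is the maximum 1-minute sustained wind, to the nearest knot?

ΔP = 1010 − 918 = 92 mb.
92^0.642 ≈ 18.229.
V ≈ 6.3 × 18.229 ≈ 114.8 kt.

115 kt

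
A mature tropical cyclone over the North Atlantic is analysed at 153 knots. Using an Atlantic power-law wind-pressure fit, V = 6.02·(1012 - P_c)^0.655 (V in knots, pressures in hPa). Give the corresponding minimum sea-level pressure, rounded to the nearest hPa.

872 hPa

ΔP = (V / 6.02)^(1/0.655) = (153/6.02)^1.527.
153/6.02 = 25.415; 25.415^1.527 ≈ 139.70 hPa.
P_c = 1012 − 139.70 = 872.30 ≈ 872 hPa.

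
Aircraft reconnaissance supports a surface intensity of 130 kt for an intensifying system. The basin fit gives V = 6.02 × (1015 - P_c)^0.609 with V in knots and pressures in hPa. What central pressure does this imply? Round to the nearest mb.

ΔP = (V / 6.02)^(1/0.609) = (130/6.02)^1.642.
130/6.02 = 21.595; 21.595^1.642 ≈ 155.26 mb.
P_c = 1015 − 155.26 = 859.74 ≈ 860 mb.

860 mb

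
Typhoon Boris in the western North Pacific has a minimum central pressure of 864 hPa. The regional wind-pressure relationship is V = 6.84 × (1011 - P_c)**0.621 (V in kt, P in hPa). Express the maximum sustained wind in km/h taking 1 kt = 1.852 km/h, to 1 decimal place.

280.9 km/h

ΔP = 1011 − 864 = 147 hPa.
V ≈ 6.84 × 147^0.621 = 6.84 × 22.177 ≈ 151.691 kt.
151.691 × 1.852 ≈ 280.93 km/h → 280.9 km/h.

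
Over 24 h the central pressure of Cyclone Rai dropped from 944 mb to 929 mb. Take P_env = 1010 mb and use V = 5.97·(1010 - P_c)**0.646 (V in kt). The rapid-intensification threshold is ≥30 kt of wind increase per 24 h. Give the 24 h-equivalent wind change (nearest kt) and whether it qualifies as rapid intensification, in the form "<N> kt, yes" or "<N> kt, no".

13 kt, no

V₁: ΔP = 66, V ≈ 5.97 × 66^0.646 ≈ 89.41 kt.
V₂: ΔP = 81, V ≈ 5.97 × 81^0.646 ≈ 102.06 kt.
ΔV over 24 h = 12.65 kt → 24 h equivalent = 12.65 × 24/24 ≈ 12.65 kt.
13 kt < 30 kt ⇒ not rapid intensification.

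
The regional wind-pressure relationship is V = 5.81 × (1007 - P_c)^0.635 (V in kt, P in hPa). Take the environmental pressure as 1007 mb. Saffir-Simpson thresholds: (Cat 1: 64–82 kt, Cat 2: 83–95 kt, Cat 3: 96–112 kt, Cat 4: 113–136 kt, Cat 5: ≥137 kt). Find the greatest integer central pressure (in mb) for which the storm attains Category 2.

941 mb

Category 2 begins at V = 83 kt.
Required ΔP = (83/5.81)^(1/0.635) = 14.286^1.575 ≈ 65.88 mb.
P_c ≤ 1007 − 65.88 = 941.12, so the highest integer P_c is 941 mb.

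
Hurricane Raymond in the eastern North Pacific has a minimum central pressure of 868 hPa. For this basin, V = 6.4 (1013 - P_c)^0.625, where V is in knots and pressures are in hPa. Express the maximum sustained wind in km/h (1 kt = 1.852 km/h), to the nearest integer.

266 km/h

ΔP = 1013 − 868 = 145 hPa.
V ≈ 6.4 × 145^0.625 = 6.4 × 22.431 ≈ 143.561 kt.
143.561 × 1.852 ≈ 265.87 km/h → 266 km/h.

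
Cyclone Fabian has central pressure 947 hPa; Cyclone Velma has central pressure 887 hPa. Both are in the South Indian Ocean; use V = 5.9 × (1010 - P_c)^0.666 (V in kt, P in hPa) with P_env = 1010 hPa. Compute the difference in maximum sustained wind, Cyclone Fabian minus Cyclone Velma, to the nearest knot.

-52 kt

Cyclone Fabian: ΔP = 63; V ≈ 5.9 × 63^0.666 ≈ 93.16 kt.
Cyclone Velma: ΔP = 123; V ≈ 5.9 × 123^0.666 ≈ 145.46 kt.
Difference ≈ 93.16 − 145.46 = -52.30 → -52 kt.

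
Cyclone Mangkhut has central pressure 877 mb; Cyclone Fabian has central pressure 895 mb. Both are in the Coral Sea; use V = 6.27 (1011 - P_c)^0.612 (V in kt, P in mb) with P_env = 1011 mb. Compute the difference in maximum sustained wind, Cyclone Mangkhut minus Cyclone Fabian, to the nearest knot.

11 kt

Cyclone Mangkhut: ΔP = 134; V ≈ 6.27 × 134^0.612 ≈ 125.62 kt.
Cyclone Fabian: ΔP = 116; V ≈ 6.27 × 116^0.612 ≈ 115.00 kt.
Difference ≈ 125.62 − 115.00 = 10.62 → 11 kt.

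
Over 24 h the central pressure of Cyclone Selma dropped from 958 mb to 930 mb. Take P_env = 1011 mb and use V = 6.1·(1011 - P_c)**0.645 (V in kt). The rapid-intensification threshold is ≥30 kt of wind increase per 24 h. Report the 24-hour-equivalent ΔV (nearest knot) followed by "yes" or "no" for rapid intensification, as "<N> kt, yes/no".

25 kt, no

V₁: ΔP = 53, V ≈ 6.1 × 53^0.645 ≈ 78.97 kt.
V₂: ΔP = 81, V ≈ 6.1 × 81^0.645 ≈ 103.83 kt.
ΔV over 24 h = 24.86 kt → 24 h equivalent = 24.86 × 24/24 ≈ 24.86 kt.
25 kt < 30 kt ⇒ not rapid intensification.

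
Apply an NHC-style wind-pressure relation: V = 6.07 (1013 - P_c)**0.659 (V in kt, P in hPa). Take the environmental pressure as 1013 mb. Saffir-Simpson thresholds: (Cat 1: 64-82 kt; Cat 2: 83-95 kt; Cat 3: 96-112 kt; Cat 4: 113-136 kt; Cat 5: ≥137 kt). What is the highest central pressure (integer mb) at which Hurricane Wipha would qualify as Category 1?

Category 1 begins at V = 64 kt.
Required ΔP = (64/6.07)^(1/0.659) = 10.544^1.517 ≈ 35.67 mb.
P_c ≤ 1013 − 35.67 = 977.33, so the highest integer P_c is 977 mb.

977 mb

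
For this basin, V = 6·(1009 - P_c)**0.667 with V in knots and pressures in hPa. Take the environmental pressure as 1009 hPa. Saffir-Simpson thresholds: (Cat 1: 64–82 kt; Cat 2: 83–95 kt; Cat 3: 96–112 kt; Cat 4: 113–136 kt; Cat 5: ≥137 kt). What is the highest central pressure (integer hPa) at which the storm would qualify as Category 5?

900 hPa

Category 5 begins at V = 137 kt.
Required ΔP = (137/6)^(1/0.667) = 22.833^1.499 ≈ 108.85 hPa.
P_c ≤ 1009 − 108.85 = 900.15, so the highest integer P_c is 900 hPa.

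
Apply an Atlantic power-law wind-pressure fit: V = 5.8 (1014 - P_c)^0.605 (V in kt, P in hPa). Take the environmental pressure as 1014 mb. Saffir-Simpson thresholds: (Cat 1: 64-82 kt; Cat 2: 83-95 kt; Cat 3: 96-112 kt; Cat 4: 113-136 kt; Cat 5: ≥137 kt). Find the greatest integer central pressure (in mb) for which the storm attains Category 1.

961 mb

Category 1 begins at V = 64 kt.
Required ΔP = (64/5.8)^(1/0.605) = 11.034^1.653 ≈ 52.91 mb.
P_c ≤ 1014 − 52.91 = 961.09, so the highest integer P_c is 961 mb.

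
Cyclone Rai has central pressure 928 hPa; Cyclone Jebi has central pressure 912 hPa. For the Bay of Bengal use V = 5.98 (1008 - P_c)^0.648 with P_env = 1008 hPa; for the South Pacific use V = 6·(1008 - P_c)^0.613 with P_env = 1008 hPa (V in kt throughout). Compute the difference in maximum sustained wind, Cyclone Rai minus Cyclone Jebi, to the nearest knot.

4 kt

Cyclone Rai: ΔP = 80; V ≈ 5.98 × 80^0.648 ≈ 102.31 kt.
Cyclone Jebi: ΔP = 96; V ≈ 6 × 96^0.613 ≈ 98.47 kt.
Difference ≈ 102.31 − 98.47 = 3.84 → 4 kt.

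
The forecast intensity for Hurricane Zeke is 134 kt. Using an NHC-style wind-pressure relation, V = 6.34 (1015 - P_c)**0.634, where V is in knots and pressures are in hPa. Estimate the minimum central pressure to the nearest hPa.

892 hPa

ΔP = (V / 6.34)^(1/0.634) = (134/6.34)^1.577.
134/6.34 = 21.136; 21.136^1.577 ≈ 123.01 hPa.
P_c = 1015 − 123.01 = 891.99 ≈ 892 hPa.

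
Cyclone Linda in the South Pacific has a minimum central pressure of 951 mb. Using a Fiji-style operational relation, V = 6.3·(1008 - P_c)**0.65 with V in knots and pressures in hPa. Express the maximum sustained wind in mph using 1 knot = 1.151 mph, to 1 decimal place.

ΔP = 1008 − 951 = 57 mb.
V ≈ 6.3 × 57^0.65 = 6.3 × 13.846 ≈ 87.229 kt.
87.229 × 1.151 ≈ 100.40 mph → 100.4 mph.

100.4 mph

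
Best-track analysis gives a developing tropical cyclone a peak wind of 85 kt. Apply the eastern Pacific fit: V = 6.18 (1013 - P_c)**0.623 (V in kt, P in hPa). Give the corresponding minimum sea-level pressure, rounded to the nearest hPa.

ΔP = (V / 6.18)^(1/0.623) = (85/6.18)^1.605.
85/6.18 = 13.754; 13.754^1.605 ≈ 67.19 hPa.
P_c = 1013 − 67.19 = 945.81 ≈ 946 hPa.

946 hPa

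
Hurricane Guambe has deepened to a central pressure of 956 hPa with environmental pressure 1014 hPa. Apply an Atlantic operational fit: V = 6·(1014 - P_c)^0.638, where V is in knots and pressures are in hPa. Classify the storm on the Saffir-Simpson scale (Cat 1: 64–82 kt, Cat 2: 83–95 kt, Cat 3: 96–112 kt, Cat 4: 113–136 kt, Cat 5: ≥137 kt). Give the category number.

ΔP = 1014 − 956 = 58 hPa.
V ≈ 6 × 58^0.638 = 6 × 13.34 ≈ 80 kt.
80 kt falls in the Category 1 band.

1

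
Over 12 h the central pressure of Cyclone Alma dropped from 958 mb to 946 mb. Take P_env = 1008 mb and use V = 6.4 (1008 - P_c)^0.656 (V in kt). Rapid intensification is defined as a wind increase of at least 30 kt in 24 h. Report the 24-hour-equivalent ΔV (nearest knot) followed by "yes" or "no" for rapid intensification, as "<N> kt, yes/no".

25 kt, no

V₁: ΔP = 50, V ≈ 6.4 × 50^0.656 ≈ 83.31 kt.
V₂: ΔP = 62, V ≈ 6.4 × 62^0.656 ≈ 95.94 kt.
ΔV over 12 h = 12.63 kt → 24 h equivalent = 12.63 × 24/12 ≈ 25.26 kt.
25 kt < 30 kt ⇒ not rapid intensification.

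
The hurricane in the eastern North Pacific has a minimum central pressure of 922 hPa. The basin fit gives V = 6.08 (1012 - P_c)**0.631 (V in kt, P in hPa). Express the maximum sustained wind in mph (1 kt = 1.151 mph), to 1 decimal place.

119.7 mph

ΔP = 1012 − 922 = 90 hPa.
V ≈ 6.08 × 90^0.631 = 6.08 × 17.105 ≈ 103.999 kt.
103.999 × 1.151 ≈ 119.70 mph → 119.7 mph.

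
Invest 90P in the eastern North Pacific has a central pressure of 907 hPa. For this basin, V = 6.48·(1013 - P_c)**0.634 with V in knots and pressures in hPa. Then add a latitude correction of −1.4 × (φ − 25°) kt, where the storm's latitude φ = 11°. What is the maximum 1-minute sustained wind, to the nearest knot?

144 kt

ΔP = 1013 − 907 = 106 hPa.
106^0.634 ≈ 19.233.
V ≈ 6.48 × 19.233 ≈ 124.6 kt.
Latitude correction: −1.4 × (11 − 25) = 19.6 kt.
Corrected V ≈ 144.2 kt → 144 kt.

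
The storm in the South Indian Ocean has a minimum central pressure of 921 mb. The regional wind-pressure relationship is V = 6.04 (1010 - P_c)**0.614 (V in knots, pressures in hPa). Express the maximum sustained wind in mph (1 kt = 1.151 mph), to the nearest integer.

ΔP = 1010 − 921 = 89 mb.
V ≈ 6.04 × 89^0.614 = 6.04 × 15.737 ≈ 95.052 kt.
95.052 × 1.151 ≈ 109.41 mph → 109 mph.

109 mph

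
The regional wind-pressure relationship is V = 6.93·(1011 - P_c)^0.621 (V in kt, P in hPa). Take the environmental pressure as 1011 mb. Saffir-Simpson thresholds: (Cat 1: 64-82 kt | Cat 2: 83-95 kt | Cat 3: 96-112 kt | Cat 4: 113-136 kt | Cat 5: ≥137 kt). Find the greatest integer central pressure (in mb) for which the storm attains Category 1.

975 mb

Category 1 begins at V = 64 kt.
Required ΔP = (64/6.93)^(1/0.621) = 9.235^1.610 ≈ 35.86 mb.
P_c ≤ 1011 − 35.86 = 975.14, so the highest integer P_c is 975 mb.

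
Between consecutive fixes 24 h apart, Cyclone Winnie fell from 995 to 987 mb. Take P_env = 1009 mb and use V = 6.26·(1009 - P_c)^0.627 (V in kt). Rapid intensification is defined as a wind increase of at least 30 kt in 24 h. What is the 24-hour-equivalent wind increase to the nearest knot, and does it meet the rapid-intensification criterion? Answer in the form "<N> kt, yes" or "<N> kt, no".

V₁: ΔP = 14, V ≈ 6.26 × 14^0.627 ≈ 32.75 kt.
V₂: ΔP = 22, V ≈ 6.26 × 22^0.627 ≈ 43.48 kt.
ΔV over 24 h = 10.73 kt → 24 h equivalent = 10.73 × 24/24 ≈ 10.73 kt.
11 kt < 30 kt ⇒ not rapid intensification.

11 kt, no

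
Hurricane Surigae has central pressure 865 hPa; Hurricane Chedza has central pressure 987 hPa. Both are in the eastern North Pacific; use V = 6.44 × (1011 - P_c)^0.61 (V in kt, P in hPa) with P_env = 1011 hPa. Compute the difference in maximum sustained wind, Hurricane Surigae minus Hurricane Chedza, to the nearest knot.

Hurricane Surigae: ΔP = 146; V ≈ 6.44 × 146^0.61 ≈ 134.63 kt.
Hurricane Chedza: ΔP = 24; V ≈ 6.44 × 24^0.61 ≈ 44.75 kt.
Difference ≈ 134.63 − 44.75 = 89.88 → 90 kt.

90 kt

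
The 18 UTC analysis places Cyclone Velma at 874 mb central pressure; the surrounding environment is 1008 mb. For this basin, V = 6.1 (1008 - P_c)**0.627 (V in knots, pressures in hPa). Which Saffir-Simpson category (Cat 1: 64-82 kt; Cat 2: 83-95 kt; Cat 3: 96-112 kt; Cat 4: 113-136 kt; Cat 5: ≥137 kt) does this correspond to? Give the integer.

ΔP = 1008 − 874 = 134 mb.
V ≈ 6.1 × 134^0.627 = 6.1 × 21.56 ≈ 132 kt.
132 kt falls in the Category 4 band.

4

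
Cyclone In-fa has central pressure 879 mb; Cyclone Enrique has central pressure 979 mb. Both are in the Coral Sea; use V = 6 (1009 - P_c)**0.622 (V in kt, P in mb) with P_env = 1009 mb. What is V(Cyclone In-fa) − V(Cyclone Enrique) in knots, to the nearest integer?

74 kt

Cyclone In-fa: ΔP = 130; V ≈ 6 × 130^0.622 ≈ 123.89 kt.
Cyclone Enrique: ΔP = 30; V ≈ 6 × 30^0.622 ≈ 49.76 kt.
Difference ≈ 123.89 − 49.76 = 74.13 → 74 kt.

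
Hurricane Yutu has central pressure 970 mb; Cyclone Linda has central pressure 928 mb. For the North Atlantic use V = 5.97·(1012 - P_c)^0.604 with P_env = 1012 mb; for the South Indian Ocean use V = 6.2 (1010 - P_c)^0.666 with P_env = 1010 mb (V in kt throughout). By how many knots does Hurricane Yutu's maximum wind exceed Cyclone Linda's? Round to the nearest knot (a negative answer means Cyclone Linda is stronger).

-60 kt

Hurricane Yutu: ΔP = 42; V ≈ 5.97 × 42^0.604 ≈ 57.07 kt.
Cyclone Linda: ΔP = 82; V ≈ 6.2 × 82^0.666 ≈ 116.68 kt.
Difference ≈ 57.07 − 116.68 = -59.61 → -60 kt.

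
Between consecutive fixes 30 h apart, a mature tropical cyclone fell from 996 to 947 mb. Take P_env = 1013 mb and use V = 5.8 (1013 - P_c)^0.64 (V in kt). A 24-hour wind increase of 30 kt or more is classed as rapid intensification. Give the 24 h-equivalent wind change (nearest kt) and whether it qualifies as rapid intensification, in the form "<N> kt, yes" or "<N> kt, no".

V₁: ΔP = 17, V ≈ 5.8 × 17^0.64 ≈ 35.56 kt.
V₂: ΔP = 66, V ≈ 5.8 × 66^0.64 ≈ 84.71 kt.
ΔV over 30 h = 49.15 kt → 24 h equivalent = 49.15 × 24/30 ≈ 39.32 kt.
39 kt ≥ 30 kt ⇒ rapid intensification.

39 kt, yes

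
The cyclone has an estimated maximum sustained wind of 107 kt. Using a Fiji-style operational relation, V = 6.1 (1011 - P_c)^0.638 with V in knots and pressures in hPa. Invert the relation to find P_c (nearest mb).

922 mb

ΔP = (V / 6.1)^(1/0.638) = (107/6.1)^1.567.
107/6.1 = 17.541; 17.541^1.567 ≈ 89.11 mb.
P_c = 1011 − 89.11 = 921.89 ≈ 922 mb.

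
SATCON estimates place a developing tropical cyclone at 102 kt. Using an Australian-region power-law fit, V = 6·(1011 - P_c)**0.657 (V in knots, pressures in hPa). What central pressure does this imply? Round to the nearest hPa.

936 hPa

ΔP = (V / 6)^(1/0.657) = (102/6)^1.522.
102/6 = 17.000; 17.000^1.522 ≈ 74.62 hPa.
P_c = 1011 − 74.62 = 936.38 ≈ 936 hPa.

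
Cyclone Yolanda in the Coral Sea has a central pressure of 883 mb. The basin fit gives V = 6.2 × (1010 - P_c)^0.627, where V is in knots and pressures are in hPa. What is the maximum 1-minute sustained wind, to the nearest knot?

129 kt

ΔP = 1010 − 883 = 127 mb.
127^0.627 ≈ 20.849.
V ≈ 6.2 × 20.849 ≈ 129.3 kt.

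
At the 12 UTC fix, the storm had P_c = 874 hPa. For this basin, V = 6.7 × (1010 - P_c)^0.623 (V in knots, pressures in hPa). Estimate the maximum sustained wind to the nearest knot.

ΔP = 1010 − 874 = 136 hPa.
136^0.623 ≈ 21.340.
V ≈ 6.7 × 21.340 ≈ 143.0 kt.

143 kt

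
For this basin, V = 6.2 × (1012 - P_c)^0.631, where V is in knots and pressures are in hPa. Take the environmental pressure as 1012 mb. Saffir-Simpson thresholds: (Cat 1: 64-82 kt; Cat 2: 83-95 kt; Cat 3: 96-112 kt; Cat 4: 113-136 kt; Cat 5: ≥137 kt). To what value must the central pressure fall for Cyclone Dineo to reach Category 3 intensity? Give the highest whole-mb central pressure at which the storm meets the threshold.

935 mb

Category 3 begins at V = 96 kt.
Required ΔP = (96/6.2)^(1/0.631) = 15.484^1.585 ≈ 76.86 mb.
P_c ≤ 1012 − 76.86 = 935.14, so the highest integer P_c is 935 mb.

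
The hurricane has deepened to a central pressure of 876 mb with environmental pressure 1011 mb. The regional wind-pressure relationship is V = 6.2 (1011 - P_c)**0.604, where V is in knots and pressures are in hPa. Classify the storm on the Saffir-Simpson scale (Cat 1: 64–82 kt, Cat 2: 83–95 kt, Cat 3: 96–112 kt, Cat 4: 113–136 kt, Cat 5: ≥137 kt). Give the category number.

4

ΔP = 1011 − 876 = 135 mb.
V ≈ 6.2 × 135^0.604 = 6.2 × 19.35 ≈ 120 kt.
120 kt falls in the Category 4 band.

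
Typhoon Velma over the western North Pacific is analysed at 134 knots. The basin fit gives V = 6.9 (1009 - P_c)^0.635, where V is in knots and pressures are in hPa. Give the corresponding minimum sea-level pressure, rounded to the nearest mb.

ΔP = (V / 6.9)^(1/0.635) = (134/6.9)^1.575.
134/6.9 = 19.420; 19.420^1.575 ≈ 106.84 mb.
P_c = 1009 − 106.84 = 902.16 ≈ 902 mb.

902 mb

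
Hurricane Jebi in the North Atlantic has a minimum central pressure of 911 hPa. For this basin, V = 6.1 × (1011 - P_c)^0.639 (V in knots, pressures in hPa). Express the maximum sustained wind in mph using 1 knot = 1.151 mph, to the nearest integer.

ΔP = 1011 − 911 = 100 hPa.
V ≈ 6.1 × 100^0.639 = 6.1 × 18.967 ≈ 115.699 kt.
115.699 × 1.151 ≈ 133.17 mph → 133 mph.

133 mph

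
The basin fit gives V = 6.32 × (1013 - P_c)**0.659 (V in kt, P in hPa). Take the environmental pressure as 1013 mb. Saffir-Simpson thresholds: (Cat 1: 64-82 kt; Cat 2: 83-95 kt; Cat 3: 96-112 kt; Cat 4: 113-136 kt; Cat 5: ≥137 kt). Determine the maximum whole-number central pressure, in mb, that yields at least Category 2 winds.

963 mb

Category 2 begins at V = 83 kt.
Required ΔP = (83/6.32)^(1/0.659) = 13.133^1.517 ≈ 49.78 mb.
P_c ≤ 1013 − 49.78 = 963.22, so the highest integer P_c is 963 mb.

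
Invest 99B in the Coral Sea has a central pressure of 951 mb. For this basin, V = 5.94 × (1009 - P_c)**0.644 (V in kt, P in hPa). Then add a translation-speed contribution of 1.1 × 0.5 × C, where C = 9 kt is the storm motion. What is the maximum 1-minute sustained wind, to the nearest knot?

86 kt

ΔP = 1009 − 951 = 58 mb.
58^0.644 ≈ 13.666.
V ≈ 5.94 × 13.666 ≈ 81.2 kt.
Translation term: 1.1 × 0.5 × 9 = 4.95 kt.
Corrected V ≈ 86.15 kt → 86 kt.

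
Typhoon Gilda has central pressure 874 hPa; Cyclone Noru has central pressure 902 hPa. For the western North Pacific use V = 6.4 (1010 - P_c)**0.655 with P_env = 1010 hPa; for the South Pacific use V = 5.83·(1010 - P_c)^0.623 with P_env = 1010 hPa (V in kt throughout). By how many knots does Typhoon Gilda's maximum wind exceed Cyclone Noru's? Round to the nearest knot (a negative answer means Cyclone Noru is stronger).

52 kt

Typhoon Gilda: ΔP = 136; V ≈ 6.4 × 136^0.655 ≈ 159.83 kt.
Cyclone Noru: ΔP = 108; V ≈ 5.83 × 108^0.623 ≈ 107.77 kt.
Difference ≈ 159.83 − 107.77 = 52.06 → 52 kt.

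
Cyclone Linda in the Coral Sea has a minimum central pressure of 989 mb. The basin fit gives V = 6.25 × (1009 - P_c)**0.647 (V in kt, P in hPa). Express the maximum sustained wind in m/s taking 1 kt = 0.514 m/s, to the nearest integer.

22 m/s

ΔP = 1009 − 989 = 20 mb.
V ≈ 6.25 × 20^0.647 = 6.25 × 6.947 ≈ 43.416 kt.
43.416 × 0.514 ≈ 22.32 m/s → 22 m/s.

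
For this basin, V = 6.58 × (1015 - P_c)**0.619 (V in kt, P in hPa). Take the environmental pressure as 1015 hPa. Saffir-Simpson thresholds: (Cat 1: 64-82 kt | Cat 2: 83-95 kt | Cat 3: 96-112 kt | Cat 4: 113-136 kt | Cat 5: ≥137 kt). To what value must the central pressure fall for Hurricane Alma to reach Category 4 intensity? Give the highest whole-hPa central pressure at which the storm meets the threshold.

Category 4 begins at V = 113 kt.
Required ΔP = (113/6.58)^(1/0.619) = 17.173^1.616 ≈ 98.84 hPa.
P_c ≤ 1015 − 98.84 = 916.16, so the highest integer P_c is 916 hPa.

916 hPa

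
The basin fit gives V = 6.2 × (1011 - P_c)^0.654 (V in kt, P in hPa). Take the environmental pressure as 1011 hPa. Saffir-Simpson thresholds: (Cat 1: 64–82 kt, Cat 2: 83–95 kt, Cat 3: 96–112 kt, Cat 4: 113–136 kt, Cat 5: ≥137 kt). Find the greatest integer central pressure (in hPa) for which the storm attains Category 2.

Category 2 begins at V = 83 kt.
Required ΔP = (83/6.2)^(1/0.654) = 13.387^1.529 ≈ 52.82 hPa.
P_c ≤ 1011 − 52.82 = 958.18, so the highest integer P_c is 958 hPa.

958 hPa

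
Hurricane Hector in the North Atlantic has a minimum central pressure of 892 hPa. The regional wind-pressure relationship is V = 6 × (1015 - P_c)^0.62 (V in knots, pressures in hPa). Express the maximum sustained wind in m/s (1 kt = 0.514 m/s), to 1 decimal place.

ΔP = 1015 − 892 = 123 hPa.
V ≈ 6 × 123^0.62 = 6 × 19.758 ≈ 118.548 kt.
118.548 × 0.514 ≈ 60.93 m/s → 60.9 m/s.

60.9 m/s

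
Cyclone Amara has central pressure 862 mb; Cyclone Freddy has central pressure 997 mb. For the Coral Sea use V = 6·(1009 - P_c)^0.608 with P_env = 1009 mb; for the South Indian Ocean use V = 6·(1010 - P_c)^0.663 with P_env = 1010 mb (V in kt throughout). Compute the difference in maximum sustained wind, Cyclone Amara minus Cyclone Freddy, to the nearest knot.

92 kt

Cyclone Amara: ΔP = 147; V ≈ 6 × 147^0.608 ≈ 124.70 kt.
Cyclone Freddy: ΔP = 13; V ≈ 6 × 13^0.663 ≈ 32.86 kt.
Difference ≈ 124.70 − 32.86 = 91.84 → 92 kt.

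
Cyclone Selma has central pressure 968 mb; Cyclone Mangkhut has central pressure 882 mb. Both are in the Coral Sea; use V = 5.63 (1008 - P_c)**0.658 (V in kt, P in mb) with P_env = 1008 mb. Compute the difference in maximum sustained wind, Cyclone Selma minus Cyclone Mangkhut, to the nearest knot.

Cyclone Selma: ΔP = 40; V ≈ 5.63 × 40^0.658 ≈ 63.78 kt.
Cyclone Mangkhut: ΔP = 126; V ≈ 5.63 × 126^0.658 ≈ 135.69 kt.
Difference ≈ 63.78 − 135.69 = -71.91 → -72 kt.

-72 kt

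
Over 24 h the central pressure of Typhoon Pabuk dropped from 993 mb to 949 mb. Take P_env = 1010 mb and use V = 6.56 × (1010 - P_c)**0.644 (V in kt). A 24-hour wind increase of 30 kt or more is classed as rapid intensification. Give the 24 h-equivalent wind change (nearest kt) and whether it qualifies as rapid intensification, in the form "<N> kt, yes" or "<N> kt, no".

52 kt, yes

V₁: ΔP = 17, V ≈ 6.56 × 17^0.644 ≈ 40.67 kt.
V₂: ΔP = 61, V ≈ 6.56 × 61^0.644 ≈ 92.61 kt.
ΔV over 24 h = 51.94 kt → 24 h equivalent = 51.94 × 24/24 ≈ 51.94 kt.
52 kt ≥ 30 kt ⇒ rapid intensification.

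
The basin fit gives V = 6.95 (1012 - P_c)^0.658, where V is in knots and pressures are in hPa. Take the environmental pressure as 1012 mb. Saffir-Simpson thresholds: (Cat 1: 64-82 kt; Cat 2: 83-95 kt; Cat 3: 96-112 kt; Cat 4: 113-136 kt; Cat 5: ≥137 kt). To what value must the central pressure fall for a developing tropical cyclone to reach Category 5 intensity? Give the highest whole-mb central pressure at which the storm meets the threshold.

919 mb

Category 5 begins at V = 137 kt.
Required ΔP = (137/6.95)^(1/0.658) = 19.712^1.520 ≈ 92.83 mb.
P_c ≤ 1012 − 92.83 = 919.17, so the highest integer P_c is 919 mb.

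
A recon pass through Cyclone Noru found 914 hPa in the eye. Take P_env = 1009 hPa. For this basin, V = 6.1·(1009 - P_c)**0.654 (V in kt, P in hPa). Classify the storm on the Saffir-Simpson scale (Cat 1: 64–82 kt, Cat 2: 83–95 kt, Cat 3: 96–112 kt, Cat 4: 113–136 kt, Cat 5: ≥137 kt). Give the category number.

4

ΔP = 1009 − 914 = 95 hPa.
V ≈ 6.1 × 95^0.654 = 6.1 × 19.65 ≈ 120 kt.
120 kt falls in the Category 4 band.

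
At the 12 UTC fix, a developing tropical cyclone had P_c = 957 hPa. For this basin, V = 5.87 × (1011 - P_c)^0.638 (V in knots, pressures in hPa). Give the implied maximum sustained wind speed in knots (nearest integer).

75 kt

ΔP = 1011 − 957 = 54 hPa.
54^0.638 ≈ 12.743.
V ≈ 5.87 × 12.743 ≈ 74.8 kt.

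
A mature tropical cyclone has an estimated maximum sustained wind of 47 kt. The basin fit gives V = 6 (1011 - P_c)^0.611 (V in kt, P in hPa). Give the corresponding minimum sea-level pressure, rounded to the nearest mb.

ΔP = (V / 6)^(1/0.611) = (47/6)^1.637.
47/6 = 7.833; 7.833^1.637 ≈ 29.05 mb.
P_c = 1011 − 29.05 = 981.95 ≈ 982 mb.

982 mb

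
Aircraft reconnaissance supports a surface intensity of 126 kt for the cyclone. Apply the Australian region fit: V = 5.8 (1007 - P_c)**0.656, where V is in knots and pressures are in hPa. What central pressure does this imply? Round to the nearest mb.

898 mb

ΔP = (V / 5.8)^(1/0.656) = (126/5.8)^1.524.
126/5.8 = 21.724; 21.724^1.524 ≈ 109.15 mb.
P_c = 1007 − 109.15 = 897.85 ≈ 898 mb.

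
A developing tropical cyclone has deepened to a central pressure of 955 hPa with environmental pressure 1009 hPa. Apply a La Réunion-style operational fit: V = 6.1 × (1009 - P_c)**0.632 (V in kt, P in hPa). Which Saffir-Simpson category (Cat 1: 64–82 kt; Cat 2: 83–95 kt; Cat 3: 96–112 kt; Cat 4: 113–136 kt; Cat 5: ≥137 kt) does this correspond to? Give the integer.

ΔP = 1009 − 955 = 54 hPa.
V ≈ 6.1 × 54^0.632 = 6.1 × 12.44 ≈ 76 kt.
76 kt falls in the Category 1 band.

1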